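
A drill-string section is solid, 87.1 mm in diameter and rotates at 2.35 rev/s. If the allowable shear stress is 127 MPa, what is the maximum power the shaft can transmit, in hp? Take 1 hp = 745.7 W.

J = πd⁴/32 = π(0.0871)⁴/32 = 5.650×10^-6 m⁴.
T_max = τ_allow·J/r = 1.27×10^8 × 5.650×10^-6 / 0.0435 = 16480 N·m.
ω = 2π·2.35 = 14.77 rad/s, so P_max = T_max·ω = 2.433×10^5 W.

326 hp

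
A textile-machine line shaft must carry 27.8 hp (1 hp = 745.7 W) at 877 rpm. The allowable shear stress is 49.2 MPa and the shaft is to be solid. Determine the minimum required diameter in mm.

ω = 2π·877/60 = 91.84 rad/s, so T = P/ω = 27.8×745.7 / 91.84 = 225.7 N·m.
For a solid shaft τ_max = 16T/(πd³), so d = (16T/(π τ_allow))^(1/3) = (16·225.7/(π·4.92×10^7))^(1/3) = 0.02859 m.

28.6 mm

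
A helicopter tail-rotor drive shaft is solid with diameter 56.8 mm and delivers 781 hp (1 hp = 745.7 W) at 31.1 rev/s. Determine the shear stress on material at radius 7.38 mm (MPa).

ω = 2π·31.1 = 195.4 rad/s, so T = P/ω = 781×745.7 / 195.4 = 2980 N·m.
J = πd⁴/32 = π(0.0568)⁴/32 = 1.022×10^-6 m⁴.
Shear stress varies linearly with radius: τ = T·r/J = 2980 × 0.00738 / 1.022×10^-6 = 2.152×10^7 Pa.

21.5 MPa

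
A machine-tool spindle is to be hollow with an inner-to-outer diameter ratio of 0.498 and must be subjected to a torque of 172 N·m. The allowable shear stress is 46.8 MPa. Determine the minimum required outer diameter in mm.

27.1 mm

For a hollow shaft with d_i/d_o = 0.498: τ_max = 16T/(π d_o³ (1−k⁴)), so d_o = [16T/(π τ_allow (1−k⁴))]^(1/3) = [16·172.0/(π·4.68×10^7·0.9385)]^(1/3) = 0.02712 m.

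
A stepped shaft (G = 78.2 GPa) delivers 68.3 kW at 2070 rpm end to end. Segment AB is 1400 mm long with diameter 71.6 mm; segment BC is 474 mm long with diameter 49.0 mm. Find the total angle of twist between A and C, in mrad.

5.56 mrad

ω = 2π·2070/60 = 216.8 rad/s, so T = P/ω = 68.3×10³ / 216.8 = 315.1 N·m.
J_AB = π(0.0716)⁴/32 = 2.58×10^-6 m⁴; J_BC = π(0.0490)⁴/32 = 5.66×10^-7 m⁴.
θ = (T/G)·Σ L_i/J_i = (315.1/78.2×10⁹)·(1.40/2.58×10^-6 + 0.474/5.66×10^-7) = 5.561×10^-3 rad.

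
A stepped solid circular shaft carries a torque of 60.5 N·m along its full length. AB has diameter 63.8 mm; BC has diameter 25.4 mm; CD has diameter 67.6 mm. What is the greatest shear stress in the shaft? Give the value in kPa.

Under the same torque, τ_max = 16T/(πd³) is largest where d is smallest — segment BC (d = 25.4 mm).
τ_max = 16·60.50/(π·(0.0254)³) = 1.880×10^7 Pa.

18800 kPa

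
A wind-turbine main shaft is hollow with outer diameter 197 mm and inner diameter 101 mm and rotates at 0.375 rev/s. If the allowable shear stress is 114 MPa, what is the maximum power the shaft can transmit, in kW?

J = π(d_o⁴ − d_i⁴)/32 = π(0.197⁴ − 0.101⁴)/32 = 1.376×10^-4 m⁴.
T_max = τ_allow·J/r = 1.14×10^8 × 1.376×10^-4 / 0.0985 = 159300 N·m.
ω = 2π·0.375 = 2.356 rad/s, so P_max = T_max·ω = 3.754×10^5 W.

375 kW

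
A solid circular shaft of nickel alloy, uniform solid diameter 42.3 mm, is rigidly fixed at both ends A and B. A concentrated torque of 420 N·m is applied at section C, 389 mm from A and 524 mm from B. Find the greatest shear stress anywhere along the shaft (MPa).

16.2 MPa

With uniform GJ and both ends fixed, compatibility θ_AC = θ_CB gives T_A·a = T_B·b, together with T_A + T_B = T₀.
T_A = T₀·b/(a+b) = 420.0·524/913.0 = 241.1 N·m; T_B = 178.9 N·m.
τ in each portion: τ_AC = 1.62×10^7 Pa, τ_CB = 1.20×10^7 Pa; maximum is in AC.
τ_max = T_AC·r/J = 241.1·0.0211/3.14×10^-7 = 1.622×10^7 Pa.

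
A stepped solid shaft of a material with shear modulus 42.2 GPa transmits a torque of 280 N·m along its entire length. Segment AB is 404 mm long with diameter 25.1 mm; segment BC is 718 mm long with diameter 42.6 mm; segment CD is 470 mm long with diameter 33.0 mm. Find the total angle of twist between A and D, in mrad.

J_AB = π(0.0251)⁴/32 = 3.90×10^-8 m⁴; J_BC = π(0.0426)⁴/32 = 3.23×10^-7 m⁴; J_CD = π(0.0330)⁴/32 = 1.16×10^-7 m⁴.
θ = (T/G)·Σ L_i/J_i = (280.0/42.2×10⁹)·(0.404/3.90×10^-8 + 0.718/3.23×10^-7 + 0.470/1.16×10^-7) = 0.1103 rad.

110 mrad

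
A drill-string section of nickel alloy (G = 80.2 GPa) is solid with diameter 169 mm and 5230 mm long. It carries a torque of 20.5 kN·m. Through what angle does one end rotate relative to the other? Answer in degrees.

J = πd⁴/32 = π(0.169)⁴/32 = 8.008×10^-5 m⁴.
θ = T·L/(G·J) = 20500 × 5.23 / (80.2×10⁹ × 8.008×10^-5) = 0.01669 rad.

0.956°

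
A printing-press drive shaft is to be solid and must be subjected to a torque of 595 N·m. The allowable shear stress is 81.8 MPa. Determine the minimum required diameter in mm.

For a solid shaft τ_max = 16T/(πd³), so d = (16T/(π τ_allow))^(1/3) = (16·595.0/(π·8.18×10^7))^(1/3) = 0.03334 m.

33.3 mm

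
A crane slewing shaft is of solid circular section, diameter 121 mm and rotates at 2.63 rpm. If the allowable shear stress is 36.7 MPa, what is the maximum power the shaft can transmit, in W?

3520 W

J = πd⁴/32 = π(0.121)⁴/32 = 2.104×10^-5 m⁴.
T_max = τ_allow·J/r = 3.67×10^7 × 2.104×10^-5 / 0.0605 = 12770 N·m.
ω = 2π·2.63/60 = 0.2754 rad/s, so P_max = T_max·ω = 3516 W.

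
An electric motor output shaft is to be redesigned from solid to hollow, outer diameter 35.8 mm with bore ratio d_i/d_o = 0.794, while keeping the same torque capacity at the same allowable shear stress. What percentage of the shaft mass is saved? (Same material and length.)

Equal τ_max and T ⇒ the solid shaft needs d_s³ = d_o³(1−k⁴), so d_s = 35.8·(1−0.794⁴)^(1/3) = 30.24 mm.
Area ratio A_h/A_s = d_o²(1−k²)/d_s² = (1−k²)/(1−k⁴)^(2/3) = 0.5180.
Mass saving = 1 − 0.5180 = 48.2 %.

48.2 %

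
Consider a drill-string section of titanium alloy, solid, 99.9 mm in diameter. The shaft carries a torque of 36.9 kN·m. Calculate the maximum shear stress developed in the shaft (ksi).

J = πd⁴/32 = π(0.0999)⁴/32 = 9.778×10^-6 m⁴.
τ_max = T·r/J = 36900 × 0.0500 / 9.778×10^-6 = 1.885×10^8 Pa.

27.3 ksi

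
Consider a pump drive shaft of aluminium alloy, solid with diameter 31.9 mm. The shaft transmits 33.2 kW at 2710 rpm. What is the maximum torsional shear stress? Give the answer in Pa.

ω = 2π·2710/60 = 283.8 rad/s, so T = P/ω = 33.2×10³ / 283.8 = 117.0 N·m.
J = πd⁴/32 = π(0.0319)⁴/32 = 1.017×10^-7 m⁴.
τ_max = T·r/J = 117.0 × 0.0159 / 1.017×10^-7 = 1.835×10^7 Pa.

1.84e7 Pa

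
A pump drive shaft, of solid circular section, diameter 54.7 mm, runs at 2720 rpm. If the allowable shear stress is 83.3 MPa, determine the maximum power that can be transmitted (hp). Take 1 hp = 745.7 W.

1020 hp

J = πd⁴/32 = π(0.0547)⁴/32 = 8.789×10^-7 m⁴.
T_max = τ_allow·J/r = 8.33×10^7 × 8.789×10^-7 / 0.0274 = 2677 N·m.
ω = 2π·2720/60 = 284.8 rad/s, so P_max = T_max·ω = 7.625×10^5 W.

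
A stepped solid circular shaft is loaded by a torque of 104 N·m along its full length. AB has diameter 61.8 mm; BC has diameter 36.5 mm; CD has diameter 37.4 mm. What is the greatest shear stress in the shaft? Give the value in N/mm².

Under the same torque, τ_max = 16T/(πd³) is largest where d is smallest — segment BC (d = 36.5 mm).
τ_max = 16·104.0/(π·(0.0365)³) = 1.089×10^7 Pa.

10.9 N/mm²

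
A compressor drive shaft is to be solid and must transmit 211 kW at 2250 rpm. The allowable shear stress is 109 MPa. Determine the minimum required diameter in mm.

ω = 2π·2250/60 = 235.6 rad/s, so T = P/ω = 211×10³ / 235.6 = 895.5 N·m.
For a solid shaft τ_max = 16T/(πd³), so d = (16T/(π τ_allow))^(1/3) = (16·895.5/(π·1.09×10^8))^(1/3) = 0.03472 m.

34.7 mm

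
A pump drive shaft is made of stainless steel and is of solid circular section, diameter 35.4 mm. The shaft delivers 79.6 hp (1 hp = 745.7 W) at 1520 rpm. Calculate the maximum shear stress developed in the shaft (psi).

6210 psi

ω = 2π·1520/60 = 159.2 rad/s, so T = P/ω = 79.6×745.7 / 159.2 = 372.9 N·m.
J = πd⁴/32 = π(0.0354)⁴/32 = 1.542×10^-7 m⁴.
τ_max = T·r/J = 372.9 × 0.0177 / 1.542×10^-7 = 4.281×10^7 Pa.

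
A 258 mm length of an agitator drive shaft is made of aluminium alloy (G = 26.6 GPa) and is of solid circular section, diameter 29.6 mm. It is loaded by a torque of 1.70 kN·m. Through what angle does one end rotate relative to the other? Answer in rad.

J = πd⁴/32 = π(0.0296)⁴/32 = 7.536×10^-8 m⁴.
θ = T·L/(G·J) = 1700 × 0.258 / (26.6×10⁹ × 7.536×10^-8) = 0.2188 rad.

0.219 rad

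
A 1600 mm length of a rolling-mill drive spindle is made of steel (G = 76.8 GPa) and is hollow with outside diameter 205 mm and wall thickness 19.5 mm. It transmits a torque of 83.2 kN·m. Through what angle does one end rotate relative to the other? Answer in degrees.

1.00°

J = π(d_o⁴ − d_i⁴)/32 = π(0.205⁴ − 0.166⁴)/32 = 9.884×10^-5 m⁴.
θ = T·L/(G·J) = 83200 × 1.60 / (76.8×10⁹ × 9.884×10^-5) = 0.01754 rad.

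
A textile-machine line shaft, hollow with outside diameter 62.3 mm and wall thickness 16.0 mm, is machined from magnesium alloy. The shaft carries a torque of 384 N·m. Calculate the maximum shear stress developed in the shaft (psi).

1240 psi

J = π(d_o⁴ − d_i⁴)/32 = π(0.0623⁴ − 0.0303⁴)/32 = 1.396×10^-6 m⁴.
τ_max = T·r/J = 384.0 × 0.0311 / 1.396×10^-6 = 8.567×10^6 Pa.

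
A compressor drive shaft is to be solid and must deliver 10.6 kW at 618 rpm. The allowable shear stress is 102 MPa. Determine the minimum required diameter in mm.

20.1 mm

ω = 2π·618/60 = 64.72 rad/s, so T = P/ω = 10.6×10³ / 64.72 = 163.8 N·m.
For a solid shaft τ_max = 16T/(πd³), so d = (16T/(π τ_allow))^(1/3) = (16·163.8/(π·1.02×10^8))^(1/3) = 0.02015 m.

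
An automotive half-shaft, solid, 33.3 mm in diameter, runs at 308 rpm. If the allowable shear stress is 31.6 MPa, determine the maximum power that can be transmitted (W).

7390 W

J = πd⁴/32 = π(0.0333)⁴/32 = 1.207×10^-7 m⁴.
T_max = τ_allow·J/r = 3.16×10^7 × 1.207×10^-7 / 0.0166 = 229.1 N·m.
ω = 2π·308/60 = 32.25 rad/s, so P_max = T_max·ω = 7390 W.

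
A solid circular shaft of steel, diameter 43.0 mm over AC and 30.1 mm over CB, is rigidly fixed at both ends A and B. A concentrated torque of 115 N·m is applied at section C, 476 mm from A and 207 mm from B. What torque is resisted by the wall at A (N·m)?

Compatibility: T_A·a/J_AC = T_B·b/J_CB with T_A + T_B = T₀.
J_AC = 3.36×10^-7 m⁴, J_CB = 8.06×10^-8 m⁴, so T_A = T₀·(J_AC/a)/((J_AC/a)+(J_CB/b)) = 74.09 N·m, T_B = 40.91 N·m.

74.1 N·m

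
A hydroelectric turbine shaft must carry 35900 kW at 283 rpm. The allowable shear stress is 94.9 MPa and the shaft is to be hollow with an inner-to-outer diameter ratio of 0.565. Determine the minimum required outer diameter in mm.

ω = 2π·283/60 = 29.64 rad/s, so T = P/ω = 35900×10³ / 29.64 = 1.211e6 N·m.
For a hollow shaft with d_i/d_o = 0.565: τ_max = 16T/(π d_o³ (1−k⁴)), so d_o = [16T/(π τ_allow (1−k⁴))]^(1/3) = [16·1.211e6/(π·9.49×10^7·0.8981)]^(1/3) = 0.4168 m.

417 mm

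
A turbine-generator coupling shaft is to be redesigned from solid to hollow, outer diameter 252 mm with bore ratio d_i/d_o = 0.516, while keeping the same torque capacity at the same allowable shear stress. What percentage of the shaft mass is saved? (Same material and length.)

22.9 %

Equal τ_max and T ⇒ the solid shaft needs d_s³ = d_o³(1−k⁴), so d_s = 252·(1−0.516⁴)^(1/3) = 245.9 mm.
Area ratio A_h/A_s = d_o²(1−k²)/d_s² = (1−k²)/(1−k⁴)^(2/3) = 0.7706.
Mass saving = 1 − 0.7706 = 22.9 %.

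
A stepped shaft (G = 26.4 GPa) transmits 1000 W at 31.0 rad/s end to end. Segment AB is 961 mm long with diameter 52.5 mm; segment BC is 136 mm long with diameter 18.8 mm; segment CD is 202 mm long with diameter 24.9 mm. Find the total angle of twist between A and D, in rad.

ω = 31.0 rad/s, so T = P/ω = 1000 / 31.00 = 32.26 N·m.
J_AB = π(0.0525)⁴/32 = 7.46×10^-7 m⁴; J_BC = π(0.0188)⁴/32 = 1.23×10^-8 m⁴; J_CD = π(0.0249)⁴/32 = 3.77×10^-8 m⁴.
θ = (T/G)·Σ L_i/J_i = (32.26/26.4×10⁹)·(0.961/7.46×10^-7 + 0.136/1.23×10^-8 + 0.202/3.77×10^-8) = 0.02166 rad.

0.0217 rad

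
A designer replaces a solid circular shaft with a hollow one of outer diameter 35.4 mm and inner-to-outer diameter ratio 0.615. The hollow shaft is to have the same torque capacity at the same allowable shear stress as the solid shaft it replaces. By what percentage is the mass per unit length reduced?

Equal τ_max and T ⇒ the solid shaft needs d_s³ = d_o³(1−k⁴), so d_s = 35.4·(1−0.615⁴)^(1/3) = 33.62 mm.
Area ratio A_h/A_s = d_o²(1−k²)/d_s² = (1−k²)/(1−k⁴)^(2/3) = 0.6892.
Mass saving = 1 − 0.6892 = 31.1 %.

31.1 %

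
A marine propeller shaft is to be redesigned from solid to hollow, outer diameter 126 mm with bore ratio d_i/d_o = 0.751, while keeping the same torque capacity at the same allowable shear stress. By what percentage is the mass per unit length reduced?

43.7 %

Equal τ_max and T ⇒ the solid shaft needs d_s³ = d_o³(1−k⁴), so d_s = 126·(1−0.751⁴)^(1/3) = 110.9 mm.
Area ratio A_h/A_s = d_o²(1−k²)/d_s² = (1−k²)/(1−k⁴)^(2/3) = 0.5628.
Mass saving = 1 − 0.5628 = 43.7 %.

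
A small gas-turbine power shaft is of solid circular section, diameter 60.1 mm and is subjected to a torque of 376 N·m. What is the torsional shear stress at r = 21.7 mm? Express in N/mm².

6.37 N/mm²

J = πd⁴/32 = π(0.0601)⁴/32 = 1.281×10^-6 m⁴.
Shear stress varies linearly with radius: τ = T·r/J = 376.0 × 0.0217 / 1.281×10^-6 = 6.370×10^6 Pa.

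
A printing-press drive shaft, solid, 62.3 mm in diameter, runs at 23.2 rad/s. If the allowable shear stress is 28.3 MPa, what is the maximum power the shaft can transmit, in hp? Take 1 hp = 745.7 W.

J = πd⁴/32 = π(0.0623)⁴/32 = 1.479×10^-6 m⁴.
T_max = τ_allow·J/r = 2.83×10^7 × 1.479×10^-6 / 0.0311 = 1344 N·m.
ω = 23.2 rad/s, so P_max = T_max·ω = 3.117×10^4 W.

41.8 hp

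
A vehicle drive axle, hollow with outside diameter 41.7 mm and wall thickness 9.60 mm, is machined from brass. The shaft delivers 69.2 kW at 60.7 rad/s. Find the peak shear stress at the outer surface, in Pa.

ω = 60.7 rad/s, so T = P/ω = 69.2×10³ / 60.70 = 1140 N·m.
J = π(d_o⁴ − d_i⁴)/32 = π(0.0417⁴ − 0.0225⁴)/32 = 2.717×10^-7 m⁴.
τ_max = T·r/J = 1140 × 0.0209 / 2.717×10^-7 = 8.749×10^7 Pa.

8.75e7 Pa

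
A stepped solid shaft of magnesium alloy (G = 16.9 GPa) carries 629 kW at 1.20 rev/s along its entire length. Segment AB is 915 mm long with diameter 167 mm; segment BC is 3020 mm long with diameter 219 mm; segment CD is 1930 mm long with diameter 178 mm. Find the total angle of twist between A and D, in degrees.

12.7°

ω = 2π·1.20 = 7.540 rad/s, so T = P/ω = 629×10³ / 7.540 = 83420 N·m.
J_AB = π(0.167)⁴/32 = 7.64×10^-5 m⁴; J_BC = π(0.219)⁴/32 = 2.26×10^-4 m⁴; J_CD = π(0.178)⁴/32 = 9.86×10^-5 m⁴.
θ = (T/G)·Σ L_i/J_i = (83420/16.9×10⁹)·(0.915/7.64×10^-5 + 3.02/2.26×10^-4 + 1.93/9.86×10^-5) = 0.2218 rad.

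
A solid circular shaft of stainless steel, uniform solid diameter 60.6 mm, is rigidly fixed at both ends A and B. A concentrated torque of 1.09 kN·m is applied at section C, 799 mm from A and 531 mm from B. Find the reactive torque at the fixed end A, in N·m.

With uniform GJ and both ends fixed, compatibility θ_AC = θ_CB gives T_A·a = T_B·b, together with T_A + T_B = T₀.
T_A = T₀·b/(a+b) = 1090·531/1330 = 435.2 N·m; T_B = 654.8 N·m.

435 N·m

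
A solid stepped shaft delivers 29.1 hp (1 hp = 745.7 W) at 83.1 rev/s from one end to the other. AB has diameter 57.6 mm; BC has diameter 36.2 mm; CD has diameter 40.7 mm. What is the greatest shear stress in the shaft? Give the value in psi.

ω = 2π·83.1 = 522.1 rad/s, so T = P/ω = 29.1×745.7 / 522.1 = 41.56 N·m.
Under the same torque, τ_max = 16T/(πd³) is largest where d is smallest — segment BC (d = 36.2 mm).
τ_max = 16·41.56/(π·(0.0362)³) = 4.462×10^6 Pa.

647 psi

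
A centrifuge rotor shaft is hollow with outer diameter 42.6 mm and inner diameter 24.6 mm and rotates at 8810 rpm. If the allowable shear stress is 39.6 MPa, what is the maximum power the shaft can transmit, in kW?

J = π(d_o⁴ − d_i⁴)/32 = π(0.0426⁴ − 0.0246⁴)/32 = 2.874×10^-7 m⁴.
T_max = τ_allow·J/r = 3.96×10^7 × 2.874×10^-7 / 0.0213 = 534.3 N·m.
ω = 2π·8810/60 = 922.6 rad/s, so P_max = T_max·ω = 4.929×10^5 W.

493 kW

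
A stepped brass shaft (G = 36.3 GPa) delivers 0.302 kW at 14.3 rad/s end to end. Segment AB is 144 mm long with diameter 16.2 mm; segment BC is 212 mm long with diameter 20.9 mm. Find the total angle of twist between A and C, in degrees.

1.09°

ω = 14.3 rad/s, so T = P/ω = 0.302×10³ / 14.30 = 21.12 N·m.
J_AB = π(0.0162)⁴/32 = 6.76×10^-9 m⁴; J_BC = π(0.0209)⁴/32 = 1.87×10^-8 m⁴.
θ = (T/G)·Σ L_i/J_i = (21.12/36.3×10⁹)·(0.144/6.76×10^-9 + 0.212/1.87×10^-8) = 0.01897 rad.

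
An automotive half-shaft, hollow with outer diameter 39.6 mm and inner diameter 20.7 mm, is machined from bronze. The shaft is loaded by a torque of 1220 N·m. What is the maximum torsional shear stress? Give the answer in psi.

J = π(d_o⁴ − d_i⁴)/32 = π(0.0396⁴ − 0.0207⁴)/32 = 2.234×10^-7 m⁴.
τ_max = T·r/J = 1220 × 0.0198 / 2.234×10^-7 = 1.081×10^8 Pa.

15700 psi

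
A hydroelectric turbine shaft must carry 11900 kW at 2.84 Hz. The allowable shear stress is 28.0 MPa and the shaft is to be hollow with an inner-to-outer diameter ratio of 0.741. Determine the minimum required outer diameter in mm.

ω = 2π·2.84 = 17.84 rad/s, so T = P/ω = 11900×10³ / 17.84 = 666900 N·m.
For a hollow shaft with d_i/d_o = 0.741: τ_max = 16T/(π d_o³ (1−k⁴)), so d_o = [16T/(π τ_allow (1−k⁴))]^(1/3) = [16·666900/(π·2.80×10^7·0.6985)]^(1/3) = 0.5579 m.

558 mm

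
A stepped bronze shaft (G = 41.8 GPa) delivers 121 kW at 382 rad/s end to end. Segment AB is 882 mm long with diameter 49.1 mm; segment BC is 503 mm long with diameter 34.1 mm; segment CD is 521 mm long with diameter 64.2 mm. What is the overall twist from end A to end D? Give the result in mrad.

ω = 382 rad/s, so T = P/ω = 121×10³ / 382.0 = 316.8 N·m.
J_AB = π(0.0491)⁴/32 = 5.71×10^-7 m⁴; J_BC = π(0.0341)⁴/32 = 1.33×10^-7 m⁴; J_CD = π(0.0642)⁴/32 = 1.67×10^-6 m⁴.
θ = (T/G)·Σ L_i/J_i = (316.8/41.8×10⁹)·(0.882/5.71×10^-7 + 0.503/1.33×10^-7 + 0.521/1.67×10^-6) = 0.04279 rad.

42.8 mrad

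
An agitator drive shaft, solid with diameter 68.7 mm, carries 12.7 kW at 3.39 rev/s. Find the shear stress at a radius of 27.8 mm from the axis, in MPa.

7.58 MPa

ω = 2π·3.39 = 21.30 rad/s, so T = P/ω = 12.7×10³ / 21.30 = 596.2 N·m.
J = πd⁴/32 = π(0.0687)⁴/32 = 2.187×10^-6 m⁴.
Shear stress varies linearly with radius: τ = T·r/J = 596.2 × 0.0278 / 2.187×10^-6 = 7.580×10^6 Pa.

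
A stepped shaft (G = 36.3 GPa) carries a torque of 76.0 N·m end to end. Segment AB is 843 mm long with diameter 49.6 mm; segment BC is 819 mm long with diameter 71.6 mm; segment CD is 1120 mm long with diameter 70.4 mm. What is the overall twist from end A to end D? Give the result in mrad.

J_AB = π(0.0496)⁴/32 = 5.94×10^-7 m⁴; J_BC = π(0.0716)⁴/32 = 2.58×10^-6 m⁴; J_CD = π(0.0704)⁴/32 = 2.41×10^-6 m⁴.
θ = (T/G)·Σ L_i/J_i = (76.00/36.3×10⁹)·(0.843/5.94×10^-7 + 0.819/2.58×10^-6 + 1.12/2.41×10^-6) = 4.607×10^-3 rad.

4.61 mrad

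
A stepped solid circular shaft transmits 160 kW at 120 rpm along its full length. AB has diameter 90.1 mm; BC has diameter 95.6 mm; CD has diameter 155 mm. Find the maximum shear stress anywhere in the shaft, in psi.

ω = 2π·120/60 = 12.57 rad/s, so T = P/ω = 160×10³ / 12.57 = 12730 N·m.
Under the same torque, τ_max = 16T/(πd³) is largest where d is smallest — segment AB (d = 90.1 mm).
τ_max = 16·12730/(π·(0.0901)³) = 8.866×10^7 Pa.

12900 psi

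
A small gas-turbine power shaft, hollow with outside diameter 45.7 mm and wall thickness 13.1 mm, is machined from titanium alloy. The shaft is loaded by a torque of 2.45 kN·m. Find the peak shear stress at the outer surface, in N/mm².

135 N/mm²

J = π(d_o⁴ − d_i⁴)/32 = π(0.0457⁴ − 0.0195⁴)/32 = 4.140×10^-7 m⁴.
τ_max = T·r/J = 2450 × 0.0229 / 4.140×10^-7 = 1.352×10^8 Pa.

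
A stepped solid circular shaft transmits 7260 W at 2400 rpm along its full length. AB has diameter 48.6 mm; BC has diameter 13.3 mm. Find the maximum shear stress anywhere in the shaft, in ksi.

9.07 ksi

ω = 2π·2400/60 = 251.3 rad/s, so T = P/ω = 7260 / 251.3 = 28.89 N·m.
Under the same torque, τ_max = 16T/(πd³) is largest where d is smallest — segment BC (d = 13.3 mm).
τ_max = 16·28.89/(π·(0.0133)³) = 6.253×10^7 Pa.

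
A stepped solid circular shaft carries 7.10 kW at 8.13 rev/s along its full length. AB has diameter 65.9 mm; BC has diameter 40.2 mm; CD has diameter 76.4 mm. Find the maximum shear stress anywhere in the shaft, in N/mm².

ω = 2π·8.13 = 51.08 rad/s, so T = P/ω = 7.10×10³ / 51.08 = 139.0 N·m.
Under the same torque, τ_max = 16T/(πd³) is largest where d is smallest — segment BC (d = 40.2 mm).
τ_max = 16·139.0/(π·(0.0402)³) = 1.090×10^7 Pa.

10.9 N/mm²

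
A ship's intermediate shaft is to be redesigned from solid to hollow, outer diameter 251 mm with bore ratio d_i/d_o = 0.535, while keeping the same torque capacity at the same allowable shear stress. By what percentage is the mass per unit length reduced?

Equal τ_max and T ⇒ the solid shaft needs d_s³ = d_o³(1−k⁴), so d_s = 251·(1−0.535⁴)^(1/3) = 243.9 mm.
Area ratio A_h/A_s = d_o²(1−k²)/d_s² = (1−k²)/(1−k⁴)^(2/3) = 0.7556.
Mass saving = 1 − 0.7556 = 24.4 %.

24.4 %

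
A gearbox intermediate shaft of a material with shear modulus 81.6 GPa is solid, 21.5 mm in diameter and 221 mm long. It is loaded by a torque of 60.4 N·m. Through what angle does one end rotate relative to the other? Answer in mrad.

J = πd⁴/32 = π(0.0215)⁴/32 = 2.098×10^-8 m⁴.
θ = T·L/(G·J) = 60.40 × 0.221 / (81.6×10⁹ × 2.098×10^-8) = 7.798×10^-3 rad.

7.80 mrad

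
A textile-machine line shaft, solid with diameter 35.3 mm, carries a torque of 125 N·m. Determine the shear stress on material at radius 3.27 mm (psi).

J = πd⁴/32 = π(0.0353)⁴/32 = 1.524×10^-7 m⁴.
Shear stress varies linearly with radius: τ = T·r/J = 125.0 × 0.00327 / 1.524×10^-7 = 2.681×10^6 Pa.

389 psi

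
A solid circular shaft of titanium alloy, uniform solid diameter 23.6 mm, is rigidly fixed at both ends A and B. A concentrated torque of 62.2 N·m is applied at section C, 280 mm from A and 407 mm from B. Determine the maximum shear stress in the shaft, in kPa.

14300 kPa

With uniform GJ and both ends fixed, compatibility θ_AC = θ_CB gives T_A·a = T_B·b, together with T_A + T_B = T₀.
T_A = T₀·b/(a+b) = 62.20·407/687.0 = 36.85 N·m; T_B = 25.35 N·m.
τ in each portion: τ_AC = 1.43×10^7 Pa, τ_CB = 9.82×10^6 Pa; maximum is in AC.
τ_max = T_AC·r/J = 36.85·0.0118/3.05×10^-8 = 1.428×10^7 Pa.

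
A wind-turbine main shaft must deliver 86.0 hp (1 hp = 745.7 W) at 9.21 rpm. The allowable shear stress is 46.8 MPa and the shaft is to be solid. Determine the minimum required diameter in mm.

193 mm

ω = 2π·9.21/60 = 0.9645 rad/s, so T = P/ω = 86.0×745.7 / 0.9645 = 66490 N·m.
For a solid shaft τ_max = 16T/(πd³), so d = (16T/(π τ_allow))^(1/3) = (16·66490/(π·4.68×10^7))^(1/3) = 0.1934 m.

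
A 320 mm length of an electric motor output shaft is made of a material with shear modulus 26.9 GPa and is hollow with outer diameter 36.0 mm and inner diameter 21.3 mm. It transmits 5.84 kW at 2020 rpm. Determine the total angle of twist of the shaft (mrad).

ω = 2π·2020/60 = 211.5 rad/s, so T = P/ω = 5.84×10³ / 211.5 = 27.61 N·m.
J = π(d_o⁴ − d_i⁴)/32 = π(0.0360⁴ − 0.0213⁴)/32 = 1.447×10^-7 m⁴.
θ = T·L/(G·J) = 27.61 × 0.320 / (26.9×10⁹ × 1.447×10^-7) = 2.270×10^-3 rad.

2.27 mrad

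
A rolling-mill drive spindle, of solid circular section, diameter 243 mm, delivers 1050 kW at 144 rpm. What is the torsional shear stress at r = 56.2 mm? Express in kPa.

ω = 2π·144/60 = 15.08 rad/s, so T = P/ω = 1050×10³ / 15.08 = 69630 N·m.
J = πd⁴/32 = π(0.243)⁴/32 = 3.423×10^-4 m⁴.
Shear stress varies linearly with radius: τ = T·r/J = 69630 × 0.0562 / 3.423×10^-4 = 1.143×10^7 Pa.

11400 kPa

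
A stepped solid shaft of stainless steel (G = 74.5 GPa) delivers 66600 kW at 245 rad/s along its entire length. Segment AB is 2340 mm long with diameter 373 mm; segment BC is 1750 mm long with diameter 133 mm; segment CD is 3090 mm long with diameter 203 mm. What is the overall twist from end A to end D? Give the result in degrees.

ω = 245 rad/s, so T = P/ω = 66600×10³ / 245.0 = 271800 N·m.
J_AB = π(0.373)⁴/32 = 1.90×10^-3 m⁴; J_BC = π(0.133)⁴/32 = 3.07×10^-5 m⁴; J_CD = π(0.203)⁴/32 = 1.67×10^-4 m⁴.
θ = (T/G)·Σ L_i/J_i = (271800/74.5×10⁹)·(2.34/1.90×10^-3 + 1.75/3.07×10^-5 + 3.09/1.67×10^-4) = 0.2800 rad.

16.0°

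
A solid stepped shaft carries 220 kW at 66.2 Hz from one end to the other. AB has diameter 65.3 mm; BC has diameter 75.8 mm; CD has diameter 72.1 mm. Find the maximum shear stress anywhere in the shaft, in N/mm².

9.67 N/mm²

ω = 2π·66.2 = 415.9 rad/s, so T = P/ω = 220×10³ / 415.9 = 528.9 N·m.
Under the same torque, τ_max = 16T/(πd³) is largest where d is smallest — segment AB (d = 65.3 mm).
τ_max = 16·528.9/(π·(0.0653)³) = 9.674×10^6 Pa.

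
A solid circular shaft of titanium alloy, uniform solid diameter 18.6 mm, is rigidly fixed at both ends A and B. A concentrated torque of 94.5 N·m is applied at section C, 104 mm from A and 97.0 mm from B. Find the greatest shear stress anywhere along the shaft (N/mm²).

With uniform GJ and both ends fixed, compatibility θ_AC = θ_CB gives T_A·a = T_B·b, together with T_A + T_B = T₀.
T_A = T₀·b/(a+b) = 94.50·97.0/201.0 = 45.60 N·m; T_B = 48.90 N·m.
τ in each portion: τ_AC = 3.61×10^7 Pa, τ_CB = 3.87×10^7 Pa; maximum is in CB.
τ_max = T_CB·r/J = 48.90·0.00930/1.18×10^-8 = 3.870×10^7 Pa.

38.7 N/mm²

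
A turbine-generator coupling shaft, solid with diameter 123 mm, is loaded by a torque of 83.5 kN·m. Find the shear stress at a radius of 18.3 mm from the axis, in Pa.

J = πd⁴/32 = π(0.123)⁴/32 = 2.247×10^-5 m⁴.
Shear stress varies linearly with radius: τ = T·r/J = 83500 × 0.0183 / 2.247×10^-5 = 6.800×10^7 Pa.

6.80e7 Pa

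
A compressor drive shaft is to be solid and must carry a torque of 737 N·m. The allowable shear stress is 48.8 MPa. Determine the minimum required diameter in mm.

42.5 mm

For a solid shaft τ_max = 16T/(πd³), so d = (16T/(π τ_allow))^(1/3) = (16·737.0/(π·4.88×10^7))^(1/3) = 0.04253 m.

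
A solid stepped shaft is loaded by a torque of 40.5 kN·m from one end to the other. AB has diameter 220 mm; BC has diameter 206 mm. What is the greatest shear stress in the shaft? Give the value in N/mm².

23.6 N/mm²

Under the same torque, τ_max = 16T/(πd³) is largest where d is smallest — segment BC (d = 206 mm).
τ_max = 16·40500/(π·(0.206)³) = 2.360×10^7 Pa.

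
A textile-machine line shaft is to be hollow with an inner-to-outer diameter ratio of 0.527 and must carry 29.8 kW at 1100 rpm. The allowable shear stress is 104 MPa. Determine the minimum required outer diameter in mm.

ω = 2π·1100/60 = 115.2 rad/s, so T = P/ω = 29.8×10³ / 115.2 = 258.7 N·m.
For a hollow shaft with d_i/d_o = 0.527: τ_max = 16T/(π d_o³ (1−k⁴)), so d_o = [16T/(π τ_allow (1−k⁴))]^(1/3) = [16·258.7/(π·1.04×10^8·0.9229)]^(1/3) = 0.02394 m.

23.9 mm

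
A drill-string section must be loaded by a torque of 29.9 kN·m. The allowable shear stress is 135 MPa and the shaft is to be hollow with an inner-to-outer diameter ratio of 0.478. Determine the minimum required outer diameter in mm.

106 mm

For a hollow shaft with d_i/d_o = 0.478: τ_max = 16T/(π d_o³ (1−k⁴)), so d_o = [16T/(π τ_allow (1−k⁴))]^(1/3) = [16·29900/(π·1.35×10^8·0.9478)]^(1/3) = 0.1060 m.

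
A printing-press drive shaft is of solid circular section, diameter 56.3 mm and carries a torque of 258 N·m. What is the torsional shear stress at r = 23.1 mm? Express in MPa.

6.04 MPa

J = πd⁴/32 = π(0.0563)⁴/32 = 9.864×10^-7 m⁴.
Shear stress varies linearly with radius: τ = T·r/J = 258.0 × 0.0231 / 9.864×10^-7 = 6.042×10^6 Pa.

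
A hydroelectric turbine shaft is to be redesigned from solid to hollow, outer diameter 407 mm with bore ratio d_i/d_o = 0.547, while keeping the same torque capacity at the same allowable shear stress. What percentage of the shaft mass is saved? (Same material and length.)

25.4 %

Equal τ_max and T ⇒ the solid shaft needs d_s³ = d_o³(1−k⁴), so d_s = 407·(1−0.547⁴)^(1/3) = 394.5 mm.
Area ratio A_h/A_s = d_o²(1−k²)/d_s² = (1−k²)/(1−k⁴)^(2/3) = 0.7460.
Mass saving = 1 − 0.7460 = 25.4 %.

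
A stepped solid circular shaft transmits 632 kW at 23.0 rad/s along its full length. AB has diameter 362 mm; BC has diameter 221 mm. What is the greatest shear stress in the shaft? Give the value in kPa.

13000 kPa

ω = 23.0 rad/s, so T = P/ω = 632×10³ / 23.00 = 27480 N·m.
Under the same torque, τ_max = 16T/(πd³) is largest where d is smallest — segment BC (d = 221 mm).
τ_max = 16·27480/(π·(0.221)³) = 1.297×10^7 Pa.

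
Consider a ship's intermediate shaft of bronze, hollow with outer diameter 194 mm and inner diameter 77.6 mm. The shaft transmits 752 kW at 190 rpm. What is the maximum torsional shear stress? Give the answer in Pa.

ω = 2π·190/60 = 19.90 rad/s, so T = P/ω = 752×10³ / 19.90 = 37800 N·m.
J = π(d_o⁴ − d_i⁴)/32 = π(0.194⁴ − 0.0776⁴)/32 = 1.355×10^-4 m⁴.
τ_max = T·r/J = 37800 × 0.0970 / 1.355×10^-4 = 2.706×10^7 Pa.

2.71e7 Pa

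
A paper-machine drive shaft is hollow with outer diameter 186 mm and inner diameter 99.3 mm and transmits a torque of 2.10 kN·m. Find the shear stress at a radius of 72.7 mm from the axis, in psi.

205 psi

J = π(d_o⁴ − d_i⁴)/32 = π(0.186⁴ − 0.0993⁴)/32 = 1.080×10^-4 m⁴.
Shear stress varies linearly with radius: τ = T·r/J = 2100 × 0.0727 / 1.080×10^-4 = 1.414×10^6 Pa.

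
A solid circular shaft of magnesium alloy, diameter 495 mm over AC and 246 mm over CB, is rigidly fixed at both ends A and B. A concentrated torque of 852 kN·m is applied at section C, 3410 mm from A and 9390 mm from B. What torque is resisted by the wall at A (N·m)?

Compatibility: T_A·a/J_AC = T_B·b/J_CB with T_A + T_B = T₀.
J_AC = 5.89×10^-3 m⁴, J_CB = 3.60×10^-4 m⁴, so T_A = T₀·(J_AC/a)/((J_AC/a)+(J_CB/b)) = 833500 N·m, T_B = 18460 N·m.

834000 N·m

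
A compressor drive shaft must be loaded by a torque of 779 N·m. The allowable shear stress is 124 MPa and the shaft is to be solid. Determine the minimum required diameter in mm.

For a solid shaft τ_max = 16T/(πd³), so d = (16T/(π τ_allow))^(1/3) = (16·779.0/(π·1.24×10^8))^(1/3) = 0.03175 m.

31.7 mm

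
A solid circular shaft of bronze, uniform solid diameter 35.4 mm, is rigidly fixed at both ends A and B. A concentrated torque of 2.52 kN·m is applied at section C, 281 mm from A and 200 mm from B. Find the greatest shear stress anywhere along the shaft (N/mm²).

With uniform GJ and both ends fixed, compatibility θ_AC = θ_CB gives T_A·a = T_B·b, together with T_A + T_B = T₀.
T_A = T₀·b/(a+b) = 2520·200/481.0 = 1048 N·m; T_B = 1472 N·m.
τ in each portion: τ_AC = 1.20×10^8 Pa, τ_CB = 1.69×10^8 Pa; maximum is in CB.
τ_max = T_CB·r/J = 1472·0.0177/1.54×10^-7 = 1.690×10^8 Pa.

169 N/mm²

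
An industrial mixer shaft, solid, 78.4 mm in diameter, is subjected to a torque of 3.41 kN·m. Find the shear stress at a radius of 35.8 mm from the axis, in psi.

4770 psi

J = πd⁴/32 = π(0.0784)⁴/32 = 3.709×10^-6 m⁴.
Shear stress varies linearly with radius: τ = T·r/J = 3410 × 0.0358 / 3.709×10^-6 = 3.291×10^7 Pa.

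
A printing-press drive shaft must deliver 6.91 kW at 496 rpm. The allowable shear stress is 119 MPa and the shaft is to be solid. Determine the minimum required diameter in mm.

17.9 mm

ω = 2π·496/60 = 51.94 rad/s, so T = P/ω = 6.91×10³ / 51.94 = 133.0 N·m.
For a solid shaft τ_max = 16T/(πd³), so d = (16T/(π τ_allow))^(1/3) = (16·133.0/(π·1.19×10^8))^(1/3) = 0.01786 m.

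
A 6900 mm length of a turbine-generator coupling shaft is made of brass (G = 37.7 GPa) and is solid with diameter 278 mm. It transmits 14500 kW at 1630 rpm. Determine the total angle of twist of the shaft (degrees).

1.52°

ω = 2π·1630/60 = 170.7 rad/s, so T = P/ω = 14500×10³ / 170.7 = 84950 N·m.
J = πd⁴/32 = π(0.278)⁴/32 = 5.864×10^-4 m⁴.
θ = T·L/(G·J) = 84950 × 6.90 / (37.7×10⁹ × 5.864×10^-4) = 0.02651 rad.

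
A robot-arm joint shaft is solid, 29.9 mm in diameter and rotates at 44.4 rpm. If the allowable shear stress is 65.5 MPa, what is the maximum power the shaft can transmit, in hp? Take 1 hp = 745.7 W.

2.14 hp

J = πd⁴/32 = π(0.0299)⁴/32 = 7.847×10^-8 m⁴.
T_max = τ_allow·J/r = 6.55×10^7 × 7.847×10^-8 / 0.0149 = 343.8 N·m.
ω = 2π·44.4/60 = 4.650 rad/s, so P_max = T_max·ω = 1598 W.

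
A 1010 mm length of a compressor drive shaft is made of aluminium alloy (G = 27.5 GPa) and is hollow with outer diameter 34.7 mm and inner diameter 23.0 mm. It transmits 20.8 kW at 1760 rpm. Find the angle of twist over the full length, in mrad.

ω = 2π·1760/60 = 184.3 rad/s, so T = P/ω = 20.8×10³ / 184.3 = 112.9 N·m.
J = π(d_o⁴ − d_i⁴)/32 = π(0.0347⁴ − 0.0230⁴)/32 = 1.149×10^-7 m⁴.
θ = T·L/(G·J) = 112.9 × 1.01 / (27.5×10⁹ × 1.149×10^-7) = 0.03609 rad.

36.1 mrad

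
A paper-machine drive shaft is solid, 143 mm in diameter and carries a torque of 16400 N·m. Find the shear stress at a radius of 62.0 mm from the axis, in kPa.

J = πd⁴/32 = π(0.143)⁴/32 = 4.105×10^-5 m⁴.
Shear stress varies linearly with radius: τ = T·r/J = 16400 × 0.0620 / 4.105×10^-5 = 2.477×10^7 Pa.

24800 kPa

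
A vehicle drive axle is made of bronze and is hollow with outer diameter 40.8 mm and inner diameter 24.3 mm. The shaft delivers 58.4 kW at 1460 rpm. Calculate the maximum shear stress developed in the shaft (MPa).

ω = 2π·1460/60 = 152.9 rad/s, so T = P/ω = 58.4×10³ / 152.9 = 382.0 N·m.
J = π(d_o⁴ − d_i⁴)/32 = π(0.0408⁴ − 0.0243⁴)/32 = 2.378×10^-7 m⁴.
τ_max = T·r/J = 382.0 × 0.0204 / 2.378×10^-7 = 3.277×10^7 Pa.

32.8 MPa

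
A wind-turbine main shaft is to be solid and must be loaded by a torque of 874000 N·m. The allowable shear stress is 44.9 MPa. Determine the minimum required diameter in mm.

463 mm

For a solid shaft τ_max = 16T/(πd³), so d = (16T/(π τ_allow))^(1/3) = (16·874000/(π·4.49×10^7))^(1/3) = 0.4628 m.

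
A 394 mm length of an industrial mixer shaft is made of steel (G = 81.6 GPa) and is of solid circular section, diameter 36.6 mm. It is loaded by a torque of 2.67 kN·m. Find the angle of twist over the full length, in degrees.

4.19°

J = πd⁴/32 = π(0.0366)⁴/32 = 1.762×10^-7 m⁴.
θ = T·L/(G·J) = 2670 × 0.394 / (81.6×10⁹ × 1.762×10^-7) = 0.07318 rad.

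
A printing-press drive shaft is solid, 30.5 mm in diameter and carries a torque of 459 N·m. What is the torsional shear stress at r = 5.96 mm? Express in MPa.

32.2 MPa

J = πd⁴/32 = π(0.0305)⁴/32 = 8.496×10^-8 m⁴.
Shear stress varies linearly with radius: τ = T·r/J = 459.0 × 0.00596 / 8.496×10^-8 = 3.220×10^7 Pa.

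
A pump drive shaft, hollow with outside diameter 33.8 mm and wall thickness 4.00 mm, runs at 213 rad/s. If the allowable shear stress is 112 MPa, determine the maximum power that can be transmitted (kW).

J = π(d_o⁴ − d_i⁴)/32 = π(0.0338⁴ − 0.0258⁴)/32 = 8.464×10^-8 m⁴.
T_max = τ_allow·J/r = 1.12×10^8 × 8.464×10^-8 / 0.0169 = 560.9 N·m.
ω = 213 rad/s, so P_max = T_max·ω = 1.195×10^5 W.

119 kW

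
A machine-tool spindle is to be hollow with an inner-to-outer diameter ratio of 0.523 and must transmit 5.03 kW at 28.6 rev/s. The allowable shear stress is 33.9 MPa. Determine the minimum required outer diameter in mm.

ω = 2π·28.6 = 179.7 rad/s, so T = P/ω = 5.03×10³ / 179.7 = 27.99 N·m.
For a hollow shaft with d_i/d_o = 0.523: τ_max = 16T/(π d_o³ (1−k⁴)), so d_o = [16T/(π τ_allow (1−k⁴))]^(1/3) = [16·27.99/(π·3.39×10^7·0.9252)]^(1/3) = 0.01656 m.

16.6 mm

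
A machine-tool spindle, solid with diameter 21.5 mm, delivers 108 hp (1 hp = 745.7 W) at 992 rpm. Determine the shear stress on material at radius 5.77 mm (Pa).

2.13e8 Pa

ω = 2π·992/60 = 103.9 rad/s, so T = P/ω = 108×745.7 / 103.9 = 775.3 N·m.
J = πd⁴/32 = π(0.0215)⁴/32 = 2.098×10^-8 m⁴.
Shear stress varies linearly with radius: τ = T·r/J = 775.3 × 0.00577 / 2.098×10^-8 = 2.132×10^8 Pa.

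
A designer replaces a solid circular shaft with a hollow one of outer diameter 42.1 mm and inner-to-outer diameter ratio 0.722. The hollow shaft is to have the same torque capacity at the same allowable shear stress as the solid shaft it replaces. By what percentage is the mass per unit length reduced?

40.9 %

Equal τ_max and T ⇒ the solid shaft needs d_s³ = d_o³(1−k⁴), so d_s = 42.1·(1−0.722⁴)^(1/3) = 37.88 mm.
Area ratio A_h/A_s = d_o²(1−k²)/d_s² = (1−k²)/(1−k⁴)^(2/3) = 0.5914.
Mass saving = 1 − 0.5914 = 40.9 %.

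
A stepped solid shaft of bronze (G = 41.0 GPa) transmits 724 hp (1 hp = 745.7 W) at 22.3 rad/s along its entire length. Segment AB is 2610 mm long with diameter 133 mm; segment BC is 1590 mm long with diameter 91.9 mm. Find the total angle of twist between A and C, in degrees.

10.6°

ω = 22.3 rad/s, so T = P/ω = 724×745.7 / 22.30 = 24210 N·m.
J_AB = π(0.133)⁴/32 = 3.07×10^-5 m⁴; J_BC = π(0.0919)⁴/32 = 7.00×10^-6 m⁴.
θ = (T/G)·Σ L_i/J_i = (24210/41.0×10⁹)·(2.61/3.07×10^-5 + 1.59/7.00×10^-6) = 0.1842 rad.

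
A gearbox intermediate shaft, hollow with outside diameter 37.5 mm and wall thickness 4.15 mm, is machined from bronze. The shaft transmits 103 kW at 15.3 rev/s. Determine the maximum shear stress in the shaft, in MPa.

ω = 2π·15.3 = 96.13 rad/s, so T = P/ω = 103×10³ / 96.13 = 1071 N·m.
J = π(d_o⁴ − d_i⁴)/32 = π(0.0375⁴ − 0.0292⁴)/32 = 1.228×10^-7 m⁴.
τ_max = T·r/J = 1071 × 0.0187 / 1.228×10^-7 = 1.636×10^8 Pa.

164 MPa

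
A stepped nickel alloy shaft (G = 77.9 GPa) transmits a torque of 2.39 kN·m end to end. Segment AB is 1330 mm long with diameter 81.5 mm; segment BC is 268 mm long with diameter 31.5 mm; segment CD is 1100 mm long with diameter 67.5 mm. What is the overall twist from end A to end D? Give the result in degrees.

J_AB = π(0.0815)⁴/32 = 4.33×10^-6 m⁴; J_BC = π(0.0315)⁴/32 = 9.67×10^-8 m⁴; J_CD = π(0.0675)⁴/32 = 2.04×10^-6 m⁴.
θ = (T/G)·Σ L_i/J_i = (2390/77.9×10⁹)·(1.33/4.33×10^-6 + 0.268/9.67×10^-8 + 1.10/2.04×10^-6) = 0.1110 rad.

6.36°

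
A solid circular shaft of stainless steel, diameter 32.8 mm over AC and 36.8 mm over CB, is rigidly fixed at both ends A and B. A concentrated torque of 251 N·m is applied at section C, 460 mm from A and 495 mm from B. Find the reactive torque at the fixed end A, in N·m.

102 N·m

Compatibility: T_A·a/J_AC = T_B·b/J_CB with T_A + T_B = T₀.
J_AC = 1.14×10^-7 m⁴, J_CB = 1.80×10^-7 m⁴, so T_A = T₀·(J_AC/a)/((J_AC/a)+(J_CB/b)) = 101.5 N·m, T_B = 149.5 N·m.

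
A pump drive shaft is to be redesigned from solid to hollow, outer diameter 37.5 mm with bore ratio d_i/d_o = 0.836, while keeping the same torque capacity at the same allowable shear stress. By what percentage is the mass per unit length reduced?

52.9 %

Equal τ_max and T ⇒ the solid shaft needs d_s³ = d_o³(1−k⁴), so d_s = 37.5·(1−0.836⁴)^(1/3) = 29.99 mm.
Area ratio A_h/A_s = d_o²(1−k²)/d_s² = (1−k²)/(1−k⁴)^(2/3) = 0.4708.
Mass saving = 1 − 0.4708 = 52.9 %.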